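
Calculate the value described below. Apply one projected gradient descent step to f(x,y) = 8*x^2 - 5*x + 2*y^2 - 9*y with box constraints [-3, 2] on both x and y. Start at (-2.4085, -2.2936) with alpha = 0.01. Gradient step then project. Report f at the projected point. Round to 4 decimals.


Step 1: Compute gradient at (-2.4085, -2.2936).
grad_x = 2*8*-2.4085 - 5 = -43.536
grad_y = 2*2*-2.2936 - 9 = -18.1744
Step 2: Gradient step.
x_raw = -2.4085 - 0.01*-43.536 = -1.9731
y_raw = -2.2936 - 0.01*-18.1744 = -2.1119
Step 3: Project onto [-3, 2].
x_proj = clip(-1.9731) = -1.9731
y_proj = clip(-2.1119) = -2.1119
Step 4: Evaluate f.
f(-1.9731, -2.1119) = 68.9385


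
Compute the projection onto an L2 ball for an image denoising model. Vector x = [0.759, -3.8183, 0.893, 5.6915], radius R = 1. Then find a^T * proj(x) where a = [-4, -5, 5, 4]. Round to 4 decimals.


Step 1: Compute ||x|| (intermediates to 6 decimals).
||x|| = sqrt(0.759^2 + (-3.8183)^2 + 0.893^2 + 5.6915^2) = 6.953137
Step 2: Project.
Since ||x|| > R, scale = R/||x|| = 1/6.953137 = 0.14382, proj(x) = scale * x
proj(x) = [0.109159, -0.549148, 0.128431, 0.818552]
Step 3: Dot product.
a^T * proj(x) = -4*0.109159 - 5*(-0.549148) + 5*0.128431 + 4*0.818552 = 6.2255


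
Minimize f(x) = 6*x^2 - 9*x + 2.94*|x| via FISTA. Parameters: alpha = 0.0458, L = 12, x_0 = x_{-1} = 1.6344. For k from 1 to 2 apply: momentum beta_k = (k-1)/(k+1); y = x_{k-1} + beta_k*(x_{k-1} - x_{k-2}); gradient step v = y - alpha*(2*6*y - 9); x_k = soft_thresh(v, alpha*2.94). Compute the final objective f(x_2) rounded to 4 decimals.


FISTA on f(x) = 6*x^2 - 9*x + 2.94*|x|
L = 12, alpha = 0.0458
Iteration 1: beta = 0.0, y = 1.6344 + 0.0*(1.6344 - 1.6344) = 1.6344
  grad(y) = 10.6128, v = y - alpha*grad = 1.1483
  prox(v) = soft_thresh(1.1483, 0.1347) = 1.0137
Iteration 2: beta = 0.3333, y = 1.0137 + 0.3333*(1.0137 - 1.6344) = 0.8068
  grad(y) = 0.6813, v = y - alpha*grad = 0.7756
  prox(v) = soft_thresh(0.7756, 0.1347) = 0.6409
f(x_2) = 6*0.6409^2 - 9*0.6409 + 2.94*|0.6409| = -1.4193


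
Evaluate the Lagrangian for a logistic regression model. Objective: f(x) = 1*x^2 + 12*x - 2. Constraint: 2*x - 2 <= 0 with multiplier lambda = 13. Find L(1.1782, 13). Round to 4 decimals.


Step 1: Evaluate f(x).
f(1.1782) = 1*1.1782^2 + 12*1.1782 - 2 = 13.5266
Step 2: Evaluate g(x).
g(1.1782) = 2*1.1782 - 2 = 0.3564
Step 3: Compute Lagrangian.
L = 13.5266 + 13*0.3564 = 18.1598


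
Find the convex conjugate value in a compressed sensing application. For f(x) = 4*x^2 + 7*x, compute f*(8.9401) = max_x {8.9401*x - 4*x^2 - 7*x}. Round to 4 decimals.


f*(y) = sup_x {y*x - a*x^2 - b*x} = sup_x {(y-b)*x - a*x^2}
FOC: (y - b) - 2a*x = 0 => x* = (y - b)/(2a)
x* = (8.9401 - 7)/(2*4) = 0.2425
f*(8.9401) = (y-b)^2/(4a) = (8.9401 - 7)^2/(4*4)
= 3.764/16 = 0.2352


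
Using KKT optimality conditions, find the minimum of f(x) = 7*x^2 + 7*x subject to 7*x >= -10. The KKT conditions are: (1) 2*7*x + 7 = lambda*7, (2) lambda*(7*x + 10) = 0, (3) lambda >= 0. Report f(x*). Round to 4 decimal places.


Step 1: Try lambda = 0 (constraint inactive).
Stationarity: 2*7*x + 7 = 0
x* = -7/(2*7) = -0.5
Check constraint: 7*-0.5 = -3.5 >= -10 -- satisfied.
Step 2: Compute optimal value.
f(x*) = 7*(-0.5)^2 + 7*(-0.5) = -1.75


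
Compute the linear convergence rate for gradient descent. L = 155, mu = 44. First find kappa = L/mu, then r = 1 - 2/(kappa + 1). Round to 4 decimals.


Step 1: Compute the condition number.
kappa = L/mu = 155/44 = 3.5227
Step 2: Compute the convergence rate.
r = 1 - 2/(kappa + 1) = 1 - 2*mu/(L + mu) = (L - mu)/(L + mu) = 111/199 = 0.5578


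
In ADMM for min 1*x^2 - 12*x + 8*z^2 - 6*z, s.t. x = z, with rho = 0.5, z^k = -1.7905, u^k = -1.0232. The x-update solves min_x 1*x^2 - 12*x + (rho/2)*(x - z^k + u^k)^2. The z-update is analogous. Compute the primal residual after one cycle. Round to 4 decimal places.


ADMM iteration with rho = 0.5, z^k = -1.7905, u^k = -1.0232
Step 1: x-update.
Minimize 1*x^2 - 12*x + (0.5/2)*(x + 1.7905 - 1.0232)^2
FOC: (2*1 + 0.5)*x = 12 + 0.5*(-1.7905 + 1.0232)
x^{k+1} = 4.6465
Step 2: z-update.
Minimize 8*z^2 - 6*z + (0.5/2)*(4.6465 - z - 1.0232)^2
FOC: (2*8 + 0.5)*z = 6 + 0.5*(4.6465 - 1.0232)
z^{k+1} = 0.4734
Step 3: u-update.
u^{k+1} = -1.0232 + 4.6465 - 0.4734 = 3.1499
Step 4: Primal residual = |4.6465 - 0.4734| = 4.1731


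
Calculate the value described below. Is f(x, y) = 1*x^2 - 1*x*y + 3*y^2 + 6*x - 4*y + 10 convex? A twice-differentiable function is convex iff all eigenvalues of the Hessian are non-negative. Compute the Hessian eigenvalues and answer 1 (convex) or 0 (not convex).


The Hessian of f(x,y) = 1*x^2 - 1*x*y + 3*y^2 + 6*x - 4*y + 10 is:
H = [[2, -1], [-1, 6]]
Trace = 2 + 6 = 8
Determinant = 2*6 - (-1)^2 = 11
Discriminant = (8)^2 - 4*11 = 20.0
Eigenvalues: lambda_1 = 1.7639, lambda_2 = 6.2361
The function is convex.

1


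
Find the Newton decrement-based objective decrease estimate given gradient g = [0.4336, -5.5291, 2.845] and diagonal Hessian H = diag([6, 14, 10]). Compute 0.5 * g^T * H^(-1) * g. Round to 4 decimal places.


Step 1: H is diagonal, so H^(-1) * g = [0.0723, -0.3949, 0.2845].
Step 2: g^T H^(-1) g = sum_i g_i^2 / H_ii
  = (0.4336)^2/6 + (-5.5291)^2/14 + (2.845)^2/10
  = 0.0313 + 2.1836 + 0.8094 = 3.0244
Step 3: Objective decrease = 0.5 * g^T H^(-1) g = 1.5122


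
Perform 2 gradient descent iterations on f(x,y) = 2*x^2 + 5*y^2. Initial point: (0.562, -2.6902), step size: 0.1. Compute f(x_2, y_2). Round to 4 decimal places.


Gradient descent on f(x,y) = 2*x^2 + 5*y^2.
Starting point: (0.562, -2.6902), alpha = 0.1
Step 1: grad_x = 2*2*0.562 = 2.248, grad_y = 2*5*-2.6902 = -26.902
  x_1 = 0.562 - 0.1*2.248 = 0.3372
  y_1 = -2.6902 - 0.1*-26.902 = 0.0
Step 2: grad_x = 2*2*0.3372 = 1.3488, grad_y = 2*5*0.0 = 0.0
  x_2 = 0.3372 - 0.1*1.3488 = 0.2023
  y_2 = 0.0 - 0.1*0.0 = 0.0
f(0.2023, 0.0) = 2*0.2023^2 + 5*0.0^2 = 0.0819


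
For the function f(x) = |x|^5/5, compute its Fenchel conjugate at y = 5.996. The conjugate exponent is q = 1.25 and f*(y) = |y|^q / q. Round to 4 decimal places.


The conjugate exponent q satisfies 1/p + 1/q = 1.
p = 5, so q = 5/(5 - 1) = 1.25
|y|^q = 5.996^1.25 = 9.3827
f*(5.996) = 9.3827 / 1.25 = 7.5061


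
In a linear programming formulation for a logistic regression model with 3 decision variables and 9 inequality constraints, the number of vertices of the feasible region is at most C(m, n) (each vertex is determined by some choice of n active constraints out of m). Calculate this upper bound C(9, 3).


Each vertex corresponds to some choice of n active constraints out of m, so the number of vertices is at most C(m, n) = m! / (n!(m-n)!).
m = 9, n = 3
Numerator: 9 * 8 * 7
Denominator: 3! = 6
C(9, 3) = 84


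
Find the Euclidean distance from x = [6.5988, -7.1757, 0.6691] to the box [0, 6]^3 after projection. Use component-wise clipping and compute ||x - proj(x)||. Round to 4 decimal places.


Project each component onto [0, 6].
clip(6.5988) = 6.0, clip(-7.1757) = 0.0, clip(0.6691) = 0.6691
Projection = [6.0, 0.0, 0.6691]
Squared diffs: [0.3586, 51.4907, 0.0]
Distance = sqrt(51.8493) = 7.2006


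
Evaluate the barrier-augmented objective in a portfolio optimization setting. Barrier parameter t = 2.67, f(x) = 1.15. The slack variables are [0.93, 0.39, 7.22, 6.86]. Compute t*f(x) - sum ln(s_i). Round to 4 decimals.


Step 1: Compute log-barrier.
ln values: [-0.0726, -0.9416, 1.9769, 1.9257]
phi = -(-0.0726 - 0.9416 + 1.9769 + 1.9257) = -2.8884
Step 2: Compute augmented objective.
t*f(x) = 2.67*1.15 = 3.0705
Total = 3.0705 - 2.8884 = 0.1821


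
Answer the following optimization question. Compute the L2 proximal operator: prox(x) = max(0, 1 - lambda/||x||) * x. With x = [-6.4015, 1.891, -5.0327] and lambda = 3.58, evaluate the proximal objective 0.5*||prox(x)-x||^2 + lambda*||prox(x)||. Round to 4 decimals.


Step 1: Compute ||x||.
||x|| = 8.3596
Step 2: Compute scaling factor.
scale = max(0, 1 - 3.58/8.3596) = 0.5718
Step 3: prox(x) = [-3.6601, 1.0812, -2.8774]
||prox(x)|| = 4.7796
Step 4: Proximal objective.
0.5*||prox-x||^2 = 6.4082
lambda*||prox|| = 17.111
Total = 23.5192


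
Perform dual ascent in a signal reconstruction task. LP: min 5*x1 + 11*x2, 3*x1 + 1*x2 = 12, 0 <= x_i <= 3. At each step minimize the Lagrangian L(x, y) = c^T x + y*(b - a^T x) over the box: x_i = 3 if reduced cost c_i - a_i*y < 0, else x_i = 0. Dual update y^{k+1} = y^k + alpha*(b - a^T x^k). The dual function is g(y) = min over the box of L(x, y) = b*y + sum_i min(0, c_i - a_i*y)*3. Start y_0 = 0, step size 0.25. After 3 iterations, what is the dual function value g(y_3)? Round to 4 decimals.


Dual ascent for LP: min 5*x1 + 11*x2, 3*x1 + 1*x2 = 12, 0 <= x_i <= 3
Step 1: y^k = 0.0, reduced costs: (5.0, 11.0)
  x^k = (0.0, 0.0), subgradient = b - a^T x = 12.0
  y^{k+1} = 0.0 + 0.25*12.0 = 3.0
Step 2: y^k = 3.0, reduced costs: (-4.0, 8.0)
  x^k = (3.0, 0.0), subgradient = b - a^T x = 3.0
  y^{k+1} = 3.0 + 0.25*3.0 = 3.75
Step 3: y^k = 3.75, reduced costs: (-6.25, 7.25)
  x^k = (3.0, 0.0), subgradient = b - a^T x = 3.0
  y^{k+1} = 3.75 + 0.25*3.0 = 4.5
Dual objective at y_3 = 4.5: reduced costs (-8.5, 6.5), box minimizer x = (3.0, 0.0)
g(y_3) = b*y + (c1 - a1*y)*x1 + (c2 - a2*y)*x2 = 12*4.5 + (-8.5)*3.0 + 6.5*0.0 = 54.0 - 25.5 + 0.0 = 28.5


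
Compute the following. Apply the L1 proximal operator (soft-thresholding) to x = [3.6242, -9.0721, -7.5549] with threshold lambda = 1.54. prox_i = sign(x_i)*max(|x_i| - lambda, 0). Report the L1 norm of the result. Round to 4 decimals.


Soft-thresholding with lambda = 1.54:
prox(3.6242) = sign(3.6242)*max(|3.6242| - 1.54, 0) = 2.0842
prox(-9.0721) = sign(-9.0721)*max(|-9.0721| - 1.54, 0) = -7.5321
prox(-7.5549) = sign(-7.5549)*max(|-7.5549| - 1.54, 0) = -6.0149
prox(x) = [2.0842, -7.5321, -6.0149]
||prox(x)||_1 = 2.0842 + 7.5321 + 6.0149 = 15.6312


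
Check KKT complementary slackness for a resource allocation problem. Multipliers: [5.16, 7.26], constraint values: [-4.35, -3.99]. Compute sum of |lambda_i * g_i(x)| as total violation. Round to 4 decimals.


KKT complementary slackness check:
lambda_1 * g_1 = 5.16 * -4.35 = -22.446
lambda_2 * g_2 = 7.26 * -3.99 = -28.9674
Total violation = 22.446 + 28.9674 = 51.4134


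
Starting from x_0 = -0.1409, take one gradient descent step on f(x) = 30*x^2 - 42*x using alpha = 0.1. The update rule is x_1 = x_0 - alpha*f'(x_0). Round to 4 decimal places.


We compute the gradient at x_0 and apply the update.
f'(x) = 60*x - 42
f'(-0.1409) = 60*-0.1409 - 42 = -50.454
x_1 = -0.1409 - 0.1*-50.454 = 4.9045


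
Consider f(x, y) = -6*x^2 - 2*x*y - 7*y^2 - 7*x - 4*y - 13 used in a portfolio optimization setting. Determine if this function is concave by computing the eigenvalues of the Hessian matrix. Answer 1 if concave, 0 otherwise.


The Hessian of f(x,y) = -6*x^2 - 2*x*y - 7*y^2 - 7*x - 4*y - 13 is:
H = [[-12, -2], [-2, -14]]
Trace = -12 - 14 = -26
Determinant = -12*-14 - (-2)^2 = 164
Discriminant = (-26)^2 - 4*164 = 20.0
Eigenvalues: lambda_1 = -15.2361, lambda_2 = -10.7639
The function is concave.

1


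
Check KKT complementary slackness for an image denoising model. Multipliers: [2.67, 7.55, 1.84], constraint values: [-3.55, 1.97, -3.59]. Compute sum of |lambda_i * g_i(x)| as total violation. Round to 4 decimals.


KKT complementary slackness check:
lambda_1 * g_1 = 2.67 * -3.55 = -9.4785
lambda_2 * g_2 = 7.55 * 1.97 = 14.8735
lambda_3 * g_3 = 1.84 * -3.59 = -6.6056
Total violation = 9.4785 + 14.8735 + 6.6056 = 30.9576


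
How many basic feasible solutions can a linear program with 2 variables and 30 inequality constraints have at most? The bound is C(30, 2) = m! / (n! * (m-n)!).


Each vertex corresponds to some choice of n active constraints out of m, so the number of vertices is at most C(m, n) = m! / (n!(m-n)!).
m = 30, n = 2
Numerator: 30 * 29
Denominator: 2! = 2
C(30, 2) = 435


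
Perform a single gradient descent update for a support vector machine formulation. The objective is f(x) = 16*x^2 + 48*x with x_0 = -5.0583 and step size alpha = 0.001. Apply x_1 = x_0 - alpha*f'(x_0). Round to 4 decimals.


We compute the gradient at x_0 and apply the update.
f'(x) = 32*x + 48
f'(-5.0583) = 32*-5.0583 + 48 = -113.8656
x_1 = -5.0583 - 0.001*-113.8656 = -4.9444


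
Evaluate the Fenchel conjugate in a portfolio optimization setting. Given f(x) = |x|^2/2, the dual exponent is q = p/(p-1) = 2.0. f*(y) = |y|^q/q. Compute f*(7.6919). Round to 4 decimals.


The conjugate exponent q satisfies 1/p + 1/q = 1.
p = 2, so q = 2/(2 - 1) = 2.0
|y|^q = 7.6919^2.0 = 59.1653
f*(7.6919) = 59.1653 / 2.0 = 29.5827


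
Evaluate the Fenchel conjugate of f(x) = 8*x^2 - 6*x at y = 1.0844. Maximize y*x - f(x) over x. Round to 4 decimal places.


f*(y) = sup_x {y*x - a*x^2 - b*x} = sup_x {(y-b)*x - a*x^2}
FOC: (y - b) - 2a*x = 0 => x* = (y - b)/(2a)
x* = (1.0844 + 6)/(2*8) = 0.4428
f*(1.0844) = (y-b)^2/(4a) = (1.0844 + 6)^2/(4*8)
= 50.1887/32 = 1.5684


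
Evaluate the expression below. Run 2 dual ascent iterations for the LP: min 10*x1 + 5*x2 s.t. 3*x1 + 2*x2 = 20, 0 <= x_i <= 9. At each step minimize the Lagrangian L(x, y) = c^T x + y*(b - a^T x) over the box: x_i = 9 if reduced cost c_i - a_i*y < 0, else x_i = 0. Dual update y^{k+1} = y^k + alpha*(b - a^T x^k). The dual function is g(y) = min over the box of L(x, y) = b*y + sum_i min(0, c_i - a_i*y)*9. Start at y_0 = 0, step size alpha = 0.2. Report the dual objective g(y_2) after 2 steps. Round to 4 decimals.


Dual ascent for LP: min 10*x1 + 5*x2, 3*x1 + 2*x2 = 20, 0 <= x_i <= 9
Step 1: y^k = 0.0, reduced costs: (10.0, 5.0)
  x^k = (0.0, 0.0), subgradient = b - a^T x = 20.0
  y^{k+1} = 0.0 + 0.2*20.0 = 4.0
Step 2: y^k = 4.0, reduced costs: (-2.0, -3.0)
  x^k = (9.0, 9.0), subgradient = b - a^T x = -25.0
  y^{k+1} = 4.0 + 0.2*-25.0 = -1.0
Dual objective at y_2 = -1.0: reduced costs (13.0, 7.0), box minimizer x = (0.0, 0.0)
g(y_2) = b*y + (c1 - a1*y)*x1 + (c2 - a2*y)*x2 = 20*(-1.0) + 13.0*0.0 + 7.0*0.0 = -20.0 + 0.0 + 0.0 = -20.0


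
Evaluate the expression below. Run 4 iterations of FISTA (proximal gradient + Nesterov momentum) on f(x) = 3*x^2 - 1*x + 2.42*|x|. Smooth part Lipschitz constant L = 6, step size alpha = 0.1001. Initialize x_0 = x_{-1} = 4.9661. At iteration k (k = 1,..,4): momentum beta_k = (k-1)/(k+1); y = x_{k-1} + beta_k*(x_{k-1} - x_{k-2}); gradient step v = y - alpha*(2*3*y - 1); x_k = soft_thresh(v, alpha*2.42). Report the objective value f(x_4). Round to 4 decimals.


FISTA on f(x) = 3*x^2 - 1*x + 2.42*|x|
L = 6, alpha = 0.1001
Iteration 1: beta = 0.0, y = 4.9661 + 0.0*(4.9661 - 4.9661) = 4.9661
  grad(y) = 28.7966, v = y - alpha*grad = 2.0836
  prox(v) = soft_thresh(2.0836, 0.2422) = 1.8413
Iteration 2: beta = 0.3333, y = 1.8413 + 0.3333*(1.8413 - 4.9661) = 0.7997
  grad(y) = 3.7983, v = y - alpha*grad = 0.4195
  prox(v) = soft_thresh(0.4195, 0.2422) = 0.1773
Iteration 3: beta = 0.5, y = 0.1773 + 0.5*(0.1773 - 1.8413) = -0.6548
  grad(y) = -4.9285, v = y - alpha*grad = -0.1614
  prox(v) = soft_thresh(-0.1614, 0.2422) = 0.0
Iteration 4: beta = 0.6, y = 0.0 + 0.6*(0.0 - 0.1773) = -0.1064
  grad(y) = -1.6382, v = y - alpha*grad = 0.0576
  prox(v) = soft_thresh(0.0576, 0.2422) = 0.0
f(x_4) = 3*0.0^2 - 1*0.0 + 2.42*|0.0| = 0.0


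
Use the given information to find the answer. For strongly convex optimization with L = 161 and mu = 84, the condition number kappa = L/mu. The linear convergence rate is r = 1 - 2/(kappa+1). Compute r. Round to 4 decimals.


Step 1: Compute the condition number.
kappa = L/mu = 161/84 = 1.9167
Step 2: Compute the convergence rate.
r = 1 - 2/(kappa + 1) = 1 - 2*mu/(L + mu) = (L - mu)/(L + mu) = 77/245 = 0.3143


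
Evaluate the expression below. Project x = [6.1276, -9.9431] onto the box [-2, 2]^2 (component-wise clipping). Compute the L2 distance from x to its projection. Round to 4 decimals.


Project each component onto [-2, 2].
clip(6.1276) = 2.0, clip(-9.9431) = -2.0
Projection = [2.0, -2.0]
Squared diffs: [17.0371, 63.0928]
Distance = sqrt(80.1299) = 8.9515


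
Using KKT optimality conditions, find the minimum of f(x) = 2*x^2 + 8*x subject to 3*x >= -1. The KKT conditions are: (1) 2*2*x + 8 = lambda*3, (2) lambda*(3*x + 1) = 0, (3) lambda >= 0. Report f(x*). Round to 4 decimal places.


Step 1: Try lambda = 0 (constraint inactive).
x_unc = -8/(2*2) = -2.0
Check: 3*-2.0 = -6.0 < -1 -- violated!
Step 2: Constraint must be active: 3*x = -1
x* = -1/3 = -0.3333 (rounded; the exact value -1/3 is used below)
lambda = (2*2*(-1/3) + 8)/3 = 2.2222
Step 3: Compute optimal value.
f(x*) = 2*(-1/3)^2 + 8*(-1/3) = -2.4444


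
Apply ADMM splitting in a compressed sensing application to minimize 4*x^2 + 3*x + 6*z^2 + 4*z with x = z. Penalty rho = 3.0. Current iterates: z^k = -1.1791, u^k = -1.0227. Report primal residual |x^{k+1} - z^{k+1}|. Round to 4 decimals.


ADMM iteration with rho = 3.0, z^k = -1.1791, u^k = -1.0227
Step 1: x-update.
Minimize 4*x^2 + 3*x + (3.0/2)*(x + 1.1791 - 1.0227)^2
FOC: (2*4 + 3.0)*x = -3 + 3.0*(-1.1791 + 1.0227)
x^{k+1} = -0.3154
Step 2: z-update.
Minimize 6*z^2 + 4*z + (3.0/2)*(-0.3154 - z - 1.0227)^2
FOC: (2*6 + 3.0)*z = -4 + 3.0*(-0.3154 - 1.0227)
z^{k+1} = -0.5343
Step 3: u-update.
u^{k+1} = -1.0227 - 0.3154 + 0.5343 = -0.8038
Step 4: Primal residual = |-0.3154 + 0.5343| = 0.2189


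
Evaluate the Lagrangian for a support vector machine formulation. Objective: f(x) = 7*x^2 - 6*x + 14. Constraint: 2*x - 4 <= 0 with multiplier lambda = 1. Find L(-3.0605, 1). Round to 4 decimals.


Step 1: Evaluate f(x).
f(-3.0605) = 7*(-3.0605)^2 - 6*(-3.0605) + 14 = 97.9296
Step 2: Evaluate g(x).
g(-3.0605) = 2*-3.0605 - 4 = -10.121
Step 3: Compute Lagrangian.
L = 97.9296 + 1*-10.121 = 87.8086


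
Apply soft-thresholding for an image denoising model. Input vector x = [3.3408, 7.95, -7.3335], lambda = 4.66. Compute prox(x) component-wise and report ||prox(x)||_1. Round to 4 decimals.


Soft-thresholding with lambda = 4.66:
prox(3.3408) = sign(3.3408)*max(|3.3408| - 4.66, 0) = 0.0
prox(7.95) = sign(7.95)*max(|7.95| - 4.66, 0) = 3.29
prox(-7.3335) = sign(-7.3335)*max(|-7.3335| - 4.66, 0) = -2.6735
prox(x) = [0.0, 3.29, -2.6735]
||prox(x)||_1 = 0.0 + 3.29 + 2.6735 = 5.9635


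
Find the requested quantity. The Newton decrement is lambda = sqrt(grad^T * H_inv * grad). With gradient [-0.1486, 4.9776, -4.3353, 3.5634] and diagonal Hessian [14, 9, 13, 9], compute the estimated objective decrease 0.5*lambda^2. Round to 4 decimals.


Step 1: H is diagonal, so H^(-1) * g = [-0.0106, 0.5531, -0.3335, 0.3959].
Step 2: g^T H^(-1) g = sum_i g_i^2 / H_ii
  = (-0.1486)^2/14 + (4.9776)^2/9 + (-4.3353)^2/13 + (3.5634)^2/9
  = 0.0016 + 2.7529 + 1.4458 + 1.4109 = 5.6111
Step 3: Objective decrease = 0.5 * g^T H^(-1) g = 2.8056


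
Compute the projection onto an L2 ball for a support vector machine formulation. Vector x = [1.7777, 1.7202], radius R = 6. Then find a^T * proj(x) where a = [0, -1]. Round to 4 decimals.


Step 1: Compute ||x|| (intermediates to 6 decimals).
||x|| = sqrt(1.7777^2 + 1.7202^2) = 2.473723
Step 2: Project.
Since ||x|| <= R, proj = x (no scaling needed).
proj(x) = [1.7777, 1.7202]
Step 3: Dot product.
a^T * proj(x) = 0*1.7777 - 1*1.7202 = -1.7202


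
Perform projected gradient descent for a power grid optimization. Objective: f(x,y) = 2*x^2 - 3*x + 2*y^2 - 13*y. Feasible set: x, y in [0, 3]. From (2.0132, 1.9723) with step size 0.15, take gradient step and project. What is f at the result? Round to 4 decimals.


Step 1: Compute gradient at (2.0132, 1.9723).
grad_x = 2*2*2.0132 - 3 = 5.0528
grad_y = 2*2*1.9723 - 13 = -5.1108
Step 2: Gradient step.
x_raw = 2.0132 - 0.15*5.0528 = 1.2553
y_raw = 1.9723 - 0.15*-5.1108 = 2.7389
Step 3: Project onto [0, 3].
x_proj = clip(1.2553) = 1.2553
y_proj = clip(2.7389) = 2.7389
Step 4: Evaluate f.
f(1.2553, 2.7389) = -21.217


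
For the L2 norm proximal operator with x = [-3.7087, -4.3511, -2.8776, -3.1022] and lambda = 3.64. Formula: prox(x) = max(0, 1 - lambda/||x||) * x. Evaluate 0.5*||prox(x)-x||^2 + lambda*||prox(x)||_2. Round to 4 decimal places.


Step 1: Compute ||x||.
||x|| = 7.1127
Step 2: Compute scaling factor.
scale = max(0, 1 - 3.64/7.1127) = 0.4882
Step 3: prox(x) = [-1.8107, -2.1244, -1.405, -1.5146]
||prox(x)|| = 3.4727
Step 4: Proximal objective.
0.5*||prox-x||^2 = 6.6248
lambda*||prox|| = 12.6406
Total = 19.2655


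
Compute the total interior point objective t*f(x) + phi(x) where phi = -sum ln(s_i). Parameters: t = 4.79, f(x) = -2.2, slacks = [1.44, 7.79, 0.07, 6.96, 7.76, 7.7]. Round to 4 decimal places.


Step 1: Compute log-barrier.
ln values: [0.3646, 2.0528, -2.6593, 1.9402, 2.049, 2.0412]
phi = -(0.3646 + 2.0528 - 2.6593 + 1.9402 + 2.049 + 2.0412) = -5.7886
Step 2: Compute augmented objective.
t*f(x) = 4.79*-2.2 = -10.538
Total = -10.538 - 5.7886 = -16.3266


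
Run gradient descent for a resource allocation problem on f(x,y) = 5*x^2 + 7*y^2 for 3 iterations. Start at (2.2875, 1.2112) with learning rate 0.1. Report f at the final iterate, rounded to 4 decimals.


Gradient descent on f(x,y) = 5*x^2 + 7*y^2.
Starting point: (2.2875, 1.2112), alpha = 0.1
Step 1: grad_x = 2*5*2.2875 = 22.875, grad_y = 2*7*1.2112 = 16.9568
  x_1 = 2.2875 - 0.1*22.875 = 0.0
  y_1 = 1.2112 - 0.1*16.9568 = -0.4845
Step 2: grad_x = 2*5*0.0 = 0.0, grad_y = 2*7*-0.4845 = -6.7827
  x_2 = 0.0 - 0.1*0.0 = 0.0
  y_2 = -0.4845 - 0.1*-6.7827 = 0.1938
Step 3: grad_x = 2*5*0.0 = 0.0, grad_y = 2*7*0.1938 = 2.7131
  x_3 = 0.0 - 0.1*0.0 = 0.0
  y_3 = 0.1938 - 0.1*2.7131 = -0.0775
f(0.0, -0.0775) = 5*0.0^2 + 7*(-0.0775)^2 = 0.0421


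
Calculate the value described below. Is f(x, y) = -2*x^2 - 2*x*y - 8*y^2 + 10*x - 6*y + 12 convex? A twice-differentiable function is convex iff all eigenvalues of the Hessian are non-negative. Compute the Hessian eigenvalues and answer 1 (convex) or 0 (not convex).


The Hessian of f(x,y) = -2*x^2 - 2*x*y - 8*y^2 + 10*x - 6*y + 12 is:
H = [[-4, -2], [-2, -16]]
Trace = -4 - 16 = -20
Determinant = -4*-16 - (-2)^2 = 60
Discriminant = (-20)^2 - 4*60 = 160.0
Eigenvalues: lambda_1 = -16.3246, lambda_2 = -3.6754
The function is not convex.

0


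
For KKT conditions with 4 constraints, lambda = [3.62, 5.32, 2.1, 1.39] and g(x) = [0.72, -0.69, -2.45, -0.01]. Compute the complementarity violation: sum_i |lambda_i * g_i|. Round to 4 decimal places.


KKT complementary slackness check:
lambda_1 * g_1 = 3.62 * 0.72 = 2.6064
lambda_2 * g_2 = 5.32 * -0.69 = -3.6708
lambda_3 * g_3 = 2.1 * -2.45 = -5.145
lambda_4 * g_4 = 1.39 * -0.01 = -0.0139
Total violation = 2.6064 + 3.6708 + 5.145 + 0.0139 = 11.4361


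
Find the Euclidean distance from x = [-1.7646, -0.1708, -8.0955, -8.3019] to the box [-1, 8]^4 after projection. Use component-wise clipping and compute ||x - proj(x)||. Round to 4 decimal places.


Project each component onto [-1, 8].
clip(-1.7646) = -1.0, clip(-0.1708) = -0.1708, clip(-8.0955) = -1.0, clip(-8.3019) = -1.0
Projection = [-1.0, -0.1708, -1.0, -1.0]
Squared diffs: [0.5846, 0.0, 50.3461, 53.3177]
Distance = sqrt(104.2484) = 10.2102


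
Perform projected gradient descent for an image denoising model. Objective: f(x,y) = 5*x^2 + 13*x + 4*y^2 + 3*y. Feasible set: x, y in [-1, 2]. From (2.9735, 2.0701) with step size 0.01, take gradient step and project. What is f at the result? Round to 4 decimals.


Step 1: Compute gradient at (2.9735, 2.0701).
grad_x = 2*5*2.9735 + 13 = 42.735
grad_y = 2*4*2.0701 + 3 = 19.5608
Step 2: Gradient step.
x_raw = 2.9735 - 0.01*42.735 = 2.5462
y_raw = 2.0701 - 0.01*19.5608 = 1.8745
Step 3: Project onto [-1, 2].
x_proj = clip(2.5462) = 2.0
y_proj = clip(1.8745) = 1.8745
Step 4: Evaluate f.
f(2.0, 1.8745) = 65.6784


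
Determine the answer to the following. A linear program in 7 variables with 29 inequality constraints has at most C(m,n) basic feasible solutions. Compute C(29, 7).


Each vertex corresponds to some choice of n active constraints out of m, so the number of vertices is at most C(m, n) = m! / (n!(m-n)!).
m = 29, n = 7
Numerator: 29 * 28 * 27 * 26 * 25 * 24 * 23
Denominator: 7! = 5040
C(29, 7) = 1560780


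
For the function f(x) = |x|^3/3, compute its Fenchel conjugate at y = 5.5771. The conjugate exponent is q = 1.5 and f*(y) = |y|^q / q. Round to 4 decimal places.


The conjugate exponent q satisfies 1/p + 1/q = 1.
p = 3, so q = 3/(3 - 1) = 1.5
|y|^q = 5.5771^1.5 = 13.1708
f*(5.5771) = 13.1708 / 1.5 = 8.7805


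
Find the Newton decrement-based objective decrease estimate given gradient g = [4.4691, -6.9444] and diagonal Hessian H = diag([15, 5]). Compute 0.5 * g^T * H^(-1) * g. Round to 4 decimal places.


Step 1: H is diagonal, so H^(-1) * g = [0.2979, -1.3889].
Step 2: g^T H^(-1) g = sum_i g_i^2 / H_ii
  = (4.4691)^2/15 + (-6.9444)^2/5
  = 1.3315 + 9.6449 = 10.9765
Step 3: Objective decrease = 0.5 * g^T H^(-1) g = 5.4882


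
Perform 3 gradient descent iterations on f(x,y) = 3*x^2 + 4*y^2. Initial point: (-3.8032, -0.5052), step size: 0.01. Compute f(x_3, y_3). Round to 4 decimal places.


Gradient descent on f(x,y) = 3*x^2 + 4*y^2.
Starting point: (-3.8032, -0.5052), alpha = 0.01
Step 1: grad_x = 2*3*-3.8032 = -22.8192, grad_y = 2*4*-0.5052 = -4.0416
  x_1 = -3.8032 - 0.01*-22.8192 = -3.575
  y_1 = -0.5052 - 0.01*-4.0416 = -0.4648
Step 2: grad_x = 2*3*-3.575 = -21.45, grad_y = 2*4*-0.4648 = -3.7183
  x_2 = -3.575 - 0.01*-21.45 = -3.3605
  y_2 = -0.4648 - 0.01*-3.7183 = -0.4276
Step 3: grad_x = 2*3*-3.3605 = -20.163, grad_y = 2*4*-0.4276 = -3.4208
  x_3 = -3.3605 - 0.01*-20.163 = -3.1589
  y_3 = -0.4276 - 0.01*-3.4208 = -0.3934
f(-3.1589, -0.3934) = 3*(-3.1589)^2 + 4*(-0.3934)^2 = 30.5545


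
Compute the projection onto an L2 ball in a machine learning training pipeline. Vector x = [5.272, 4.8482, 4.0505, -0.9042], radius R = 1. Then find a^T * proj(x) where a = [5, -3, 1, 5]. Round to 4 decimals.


Step 1: Compute ||x|| (intermediates to 6 decimals).
||x|| = sqrt(5.272^2 + 4.8482^2 + 4.0505^2 + (-0.9042)^2) = 8.277871
Step 2: Project.
Since ||x|| > R, scale = R/||x|| = 1/8.277871 = 0.120804, proj(x) = scale * x
proj(x) = [0.636879, 0.585682, 0.489317, -0.109231]
Step 3: Dot product.
a^T * proj(x) = 5*0.636879 - 3*0.585682 + 1*0.489317 + 5*(-0.109231) = 1.3705


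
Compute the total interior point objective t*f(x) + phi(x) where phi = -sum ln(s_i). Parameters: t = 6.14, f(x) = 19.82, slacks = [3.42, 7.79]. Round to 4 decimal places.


Step 1: Compute log-barrier.
ln values: [1.2296, 2.0528]
phi = -(1.2296 + 2.0528) = -3.2825
Step 2: Compute augmented objective.
t*f(x) = 6.14*19.82 = 121.6948
Total = 121.6948 - 3.2825 = 118.4123


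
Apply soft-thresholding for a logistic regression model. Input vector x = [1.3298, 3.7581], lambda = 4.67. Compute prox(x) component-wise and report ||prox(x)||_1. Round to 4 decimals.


Soft-thresholding with lambda = 4.67:
prox(1.3298) = sign(1.3298)*max(|1.3298| - 4.67, 0) = 0.0
prox(3.7581) = sign(3.7581)*max(|3.7581| - 4.67, 0) = 0.0
prox(x) = [0.0, 0.0]
||prox(x)||_1 = 0.0 + 0.0 = 0.0


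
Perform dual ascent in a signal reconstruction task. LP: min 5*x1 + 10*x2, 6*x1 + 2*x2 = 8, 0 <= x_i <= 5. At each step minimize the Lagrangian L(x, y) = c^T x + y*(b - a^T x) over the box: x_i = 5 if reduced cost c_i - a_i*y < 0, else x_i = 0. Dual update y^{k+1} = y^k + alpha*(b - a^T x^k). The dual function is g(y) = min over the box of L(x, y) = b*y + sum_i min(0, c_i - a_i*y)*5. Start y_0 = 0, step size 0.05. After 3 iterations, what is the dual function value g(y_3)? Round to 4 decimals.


Dual ascent for LP: min 5*x1 + 10*x2, 6*x1 + 2*x2 = 8, 0 <= x_i <= 5
Step 1: y^k = 0.0, reduced costs: (5.0, 10.0)
  x^k = (0.0, 0.0), subgradient = b - a^T x = 8.0
  y^{k+1} = 0.0 + 0.05*8.0 = 0.4
Step 2: y^k = 0.4, reduced costs: (2.6, 9.2)
  x^k = (0.0, 0.0), subgradient = b - a^T x = 8.0
  y^{k+1} = 0.4 + 0.05*8.0 = 0.8
Step 3: y^k = 0.8, reduced costs: (0.2, 8.4)
  x^k = (0.0, 0.0), subgradient = b - a^T x = 8.0
  y^{k+1} = 0.8 + 0.05*8.0 = 1.2
Dual objective at y_3 = 1.2: reduced costs (-2.2, 7.6), box minimizer x = (5.0, 0.0)
g(y_3) = b*y + (c1 - a1*y)*x1 + (c2 - a2*y)*x2 = 8*1.2 + (-2.2)*5.0 + 7.6*0.0 = 9.6 - 11.0 + 0.0 = -1.4


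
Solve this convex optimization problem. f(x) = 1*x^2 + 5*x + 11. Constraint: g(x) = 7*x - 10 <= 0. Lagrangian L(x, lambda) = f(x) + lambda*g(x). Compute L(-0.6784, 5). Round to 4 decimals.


Step 1: Evaluate f(x).
f(-0.6784) = 1*(-0.6784)^2 + 5*(-0.6784) + 11 = 8.0682
Step 2: Evaluate g(x).
g(-0.6784) = 7*-0.6784 - 10 = -14.7488
Step 3: Compute Lagrangian.
L = 8.0682 + 5*-14.7488 = -65.6758


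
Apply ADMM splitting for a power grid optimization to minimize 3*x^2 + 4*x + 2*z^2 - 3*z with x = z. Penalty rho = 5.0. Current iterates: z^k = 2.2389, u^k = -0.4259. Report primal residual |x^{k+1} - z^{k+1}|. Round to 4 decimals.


ADMM iteration with rho = 5.0, z^k = 2.2389, u^k = -0.4259
Step 1: x-update.
Minimize 3*x^2 + 4*x + (5.0/2)*(x - 2.2389 - 0.4259)^2
FOC: (2*3 + 5.0)*x = -4 + 5.0*(2.2389 + 0.4259)
x^{k+1} = 0.8476
Step 2: z-update.
Minimize 2*z^2 - 3*z + (5.0/2)*(0.8476 - z - 0.4259)^2
FOC: (2*2 + 5.0)*z = 3 + 5.0*(0.8476 - 0.4259)
z^{k+1} = 0.5676
Step 3: u-update.
u^{k+1} = -0.4259 + 0.8476 - 0.5676 = -0.1459
Step 4: Primal residual = |0.8476 - 0.5676| = 0.28


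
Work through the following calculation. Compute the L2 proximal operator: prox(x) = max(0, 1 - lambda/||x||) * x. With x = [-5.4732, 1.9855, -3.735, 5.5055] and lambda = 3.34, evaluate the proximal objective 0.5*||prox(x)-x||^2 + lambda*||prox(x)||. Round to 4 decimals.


Step 1: Compute ||x||.
||x|| = 8.8408
Step 2: Compute scaling factor.
scale = max(0, 1 - 3.34/8.8408) = 0.6222
Step 3: prox(x) = [-3.4054, 1.2354, -2.3239, 3.4255]
||prox(x)|| = 5.5008
Step 4: Proximal objective.
0.5*||prox-x||^2 = 5.5778
lambda*||prox|| = 18.3727
Total = 23.9503


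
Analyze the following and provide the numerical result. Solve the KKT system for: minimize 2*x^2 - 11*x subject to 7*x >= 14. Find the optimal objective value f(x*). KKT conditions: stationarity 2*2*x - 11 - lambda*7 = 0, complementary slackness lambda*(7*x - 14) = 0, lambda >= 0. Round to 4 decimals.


Step 1: Try lambda = 0 (constraint inactive).
Stationarity: 2*2*x - 11 = 0
x* = 11/(2*2) = 2.75
Check constraint: 7*2.75 = 19.25 >= 14 -- satisfied.
Step 2: Compute optimal value.
f(x*) = 2*2.75^2 - 11*2.75 = -15.125


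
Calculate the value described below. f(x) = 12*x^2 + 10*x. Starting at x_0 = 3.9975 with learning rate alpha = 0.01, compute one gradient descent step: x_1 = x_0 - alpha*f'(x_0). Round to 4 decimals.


We compute the gradient at x_0 and apply the update.
f'(x) = 24*x + 10
f'(3.9975) = 24*3.9975 + 10 = 105.94
x_1 = 3.9975 - 0.01*105.94 = 2.9381


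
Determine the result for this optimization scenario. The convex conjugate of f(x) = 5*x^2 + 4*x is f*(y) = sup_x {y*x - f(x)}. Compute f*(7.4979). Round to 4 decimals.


f*(y) = sup_x {y*x - a*x^2 - b*x} = sup_x {(y-b)*x - a*x^2}
FOC: (y - b) - 2a*x = 0 => x* = (y - b)/(2a)
x* = (7.4979 - 4)/(2*5) = 0.3498
f*(7.4979) = (y-b)^2/(4a) = (7.4979 - 4)^2/(4*5)
= 12.2353/20 = 0.6118


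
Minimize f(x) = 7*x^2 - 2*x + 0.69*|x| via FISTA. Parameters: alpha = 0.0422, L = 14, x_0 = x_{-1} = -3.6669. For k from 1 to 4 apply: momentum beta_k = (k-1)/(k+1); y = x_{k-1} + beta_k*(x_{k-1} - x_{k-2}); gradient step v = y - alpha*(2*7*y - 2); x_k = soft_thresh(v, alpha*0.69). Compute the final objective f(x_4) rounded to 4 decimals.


FISTA on f(x) = 7*x^2 - 2*x + 0.69*|x|
L = 14, alpha = 0.0422
Iteration 1: beta = 0.0, y = -3.6669 + 0.0*(-3.6669 + 3.6669) = -3.6669
  grad(y) = -53.3366, v = y - alpha*grad = -1.4161
  prox(v) = soft_thresh(-1.4161, 0.0291) = -1.387
Iteration 2: beta = 0.3333, y = -1.387 + 0.3333*(-1.387 + 3.6669) = -0.627
  grad(y) = -10.778, v = y - alpha*grad = -0.1722
  prox(v) = soft_thresh(-0.1722, 0.0291) = -0.1431
Iteration 3: beta = 0.5, y = -0.1431 + 0.5*(-0.1431 + 1.387) = 0.4789
  grad(y) = 4.7048, v = y - alpha*grad = 0.2804
  prox(v) = soft_thresh(0.2804, 0.0291) = 0.2513
Iteration 4: beta = 0.6, y = 0.2513 + 0.6*(0.2513 + 0.1431) = 0.4878
  grad(y) = 4.8297, v = y - alpha*grad = 0.284
  prox(v) = soft_thresh(0.284, 0.0291) = 0.2549
f(x_4) = 7*0.2549^2 - 2*0.2549 + 0.69*|0.2549| = 0.1209


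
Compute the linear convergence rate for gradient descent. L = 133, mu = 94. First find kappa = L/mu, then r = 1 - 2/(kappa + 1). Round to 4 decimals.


Step 1: Compute the condition number.
kappa = L/mu = 133/94 = 1.4149
Step 2: Compute the convergence rate.
r = 1 - 2/(kappa + 1) = 1 - 2*mu/(L + mu) = (L - mu)/(L + mu) = 39/227 = 0.1718


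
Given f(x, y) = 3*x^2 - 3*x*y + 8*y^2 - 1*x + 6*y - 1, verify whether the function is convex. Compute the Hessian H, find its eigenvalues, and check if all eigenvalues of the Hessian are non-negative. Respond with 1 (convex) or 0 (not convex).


The Hessian of f(x,y) = 3*x^2 - 3*x*y + 8*y^2 - 1*x + 6*y - 1 is:
H = [[6, -3], [-3, 16]]
Trace = 6 + 16 = 22
Determinant = 6*16 - (-3)^2 = 87
Discriminant = (22)^2 - 4*87 = 136.0
Eigenvalues: lambda_1 = 5.169, lambda_2 = 16.831
The function is convex.

1


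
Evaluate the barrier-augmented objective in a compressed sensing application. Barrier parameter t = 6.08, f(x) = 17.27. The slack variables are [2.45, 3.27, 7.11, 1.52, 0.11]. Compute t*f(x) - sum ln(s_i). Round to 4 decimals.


Step 1: Compute log-barrier.
ln values: [0.8961, 1.1848, 1.9615, 0.4187, -2.2073]
phi = -(0.8961 + 1.1848 + 1.9615 + 0.4187 - 2.2073) = -2.2538
Step 2: Compute augmented objective.
t*f(x) = 6.08*17.27 = 105.0016
Total = 105.0016 - 2.2538 = 102.7478


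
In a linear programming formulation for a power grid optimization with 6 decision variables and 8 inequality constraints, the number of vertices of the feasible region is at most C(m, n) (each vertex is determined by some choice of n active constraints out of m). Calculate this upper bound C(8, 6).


Each vertex corresponds to some choice of n active constraints out of m, so the number of vertices is at most C(m, n) = m! / (n!(m-n)!).
m = 8, n = 6
Numerator: 8 * 7 * 6 * 5 * 4 * 3
Denominator: 6! = 720
C(8, 6) = 28


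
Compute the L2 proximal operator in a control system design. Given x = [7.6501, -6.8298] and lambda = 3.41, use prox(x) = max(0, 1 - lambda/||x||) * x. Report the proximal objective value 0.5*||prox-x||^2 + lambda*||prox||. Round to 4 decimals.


Step 1: Compute ||x||.
||x|| = 10.2553
Step 2: Compute scaling factor.
scale = max(0, 1 - 3.41/10.2553) = 0.6675
Step 3: prox(x) = [5.1063, -4.5588]
||prox(x)|| = 6.8453
Step 4: Proximal objective.
0.5*||prox-x||^2 = 5.8141
lambda*||prox|| = 23.3425
Total = 29.1564


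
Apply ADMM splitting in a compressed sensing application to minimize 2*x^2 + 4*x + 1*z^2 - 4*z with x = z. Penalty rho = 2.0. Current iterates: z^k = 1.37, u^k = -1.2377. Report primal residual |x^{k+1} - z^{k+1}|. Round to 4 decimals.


ADMM iteration with rho = 2.0, z^k = 1.37, u^k = -1.2377
Step 1: x-update.
Minimize 2*x^2 + 4*x + (2.0/2)*(x - 1.37 - 1.2377)^2
FOC: (2*2 + 2.0)*x = -4 + 2.0*(1.37 + 1.2377)
x^{k+1} = 0.2026
Step 2: z-update.
Minimize 1*z^2 - 4*z + (2.0/2)*(0.2026 - z - 1.2377)^2
FOC: (2*1 + 2.0)*z = 4 + 2.0*(0.2026 - 1.2377)
z^{k+1} = 0.4824
Step 3: u-update.
u^{k+1} = -1.2377 + 0.2026 - 0.4824 = -1.5176
Step 4: Primal residual = |0.2026 - 0.4824| = 0.2799


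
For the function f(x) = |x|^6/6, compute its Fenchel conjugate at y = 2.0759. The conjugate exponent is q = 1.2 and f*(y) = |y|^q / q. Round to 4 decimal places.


The conjugate exponent q satisfies 1/p + 1/q = 1.
p = 6, so q = 6/(6 - 1) = 1.2
|y|^q = 2.0759^1.2 = 2.4024
f*(2.0759) = 2.4024 / 1.2 = 2.002


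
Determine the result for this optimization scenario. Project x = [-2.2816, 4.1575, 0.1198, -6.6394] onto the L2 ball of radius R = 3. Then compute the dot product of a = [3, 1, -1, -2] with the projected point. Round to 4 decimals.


Step 1: Compute ||x|| (intermediates to 6 decimals).
||x|| = sqrt((-2.2816)^2 + 4.1575^2 + 0.1198^2 + (-6.6394)^2) = 8.160054
Step 2: Project.
Since ||x|| > R, scale = R/||x|| = 3/8.160054 = 0.367645, proj(x) = scale * x
proj(x) = [-0.838819, 1.528484, 0.044044, -2.440942]
Step 3: Dot product.
a^T * proj(x) = 3*(-0.838819) + 1*1.528484 - 1*0.044044 - 2*(-2.440942) = 3.8499


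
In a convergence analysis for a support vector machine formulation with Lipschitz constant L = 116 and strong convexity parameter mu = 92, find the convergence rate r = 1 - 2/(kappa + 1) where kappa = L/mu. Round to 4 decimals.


Step 1: Compute the condition number.
kappa = L/mu = 116/92 = 1.2609
Step 2: Compute the convergence rate.
r = 1 - 2/(kappa + 1) = 1 - 2*mu/(L + mu) = (L - mu)/(L + mu) = 24/208 = 0.1154


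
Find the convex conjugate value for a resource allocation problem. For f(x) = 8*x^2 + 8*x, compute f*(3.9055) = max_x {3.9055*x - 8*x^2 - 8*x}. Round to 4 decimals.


f*(y) = sup_x {y*x - a*x^2 - b*x} = sup_x {(y-b)*x - a*x^2}
FOC: (y - b) - 2a*x = 0 => x* = (y - b)/(2a)
x* = (3.9055 - 8)/(2*8) = -0.2559
f*(3.9055) = (y-b)^2/(4a) = (3.9055 - 8)^2/(4*8)
= 16.7649/32 = 0.5239


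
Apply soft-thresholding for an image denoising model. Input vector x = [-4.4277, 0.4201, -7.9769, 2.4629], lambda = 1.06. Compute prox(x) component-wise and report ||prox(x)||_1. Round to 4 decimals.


Soft-thresholding with lambda = 1.06:
prox(-4.4277) = sign(-4.4277)*max(|-4.4277| - 1.06, 0) = -3.3677
prox(0.4201) = sign(0.4201)*max(|0.4201| - 1.06, 0) = 0.0
prox(-7.9769) = sign(-7.9769)*max(|-7.9769| - 1.06, 0) = -6.9169
prox(2.4629) = sign(2.4629)*max(|2.4629| - 1.06, 0) = 1.4029
prox(x) = [-3.3677, 0.0, -6.9169, 1.4029]
||prox(x)||_1 = 3.3677 + 0.0 + 6.9169 + 1.4029 = 11.6875


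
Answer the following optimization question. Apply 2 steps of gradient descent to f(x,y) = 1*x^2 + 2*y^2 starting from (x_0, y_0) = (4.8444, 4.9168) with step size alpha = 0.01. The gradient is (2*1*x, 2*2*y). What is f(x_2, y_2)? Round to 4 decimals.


Gradient descent on f(x,y) = 1*x^2 + 2*y^2.
Starting point: (4.8444, 4.9168), alpha = 0.01
Step 1: grad_x = 2*1*4.8444 = 9.6888, grad_y = 2*2*4.9168 = 19.6672
  x_1 = 4.8444 - 0.01*9.6888 = 4.7475
  y_1 = 4.9168 - 0.01*19.6672 = 4.7201
Step 2: grad_x = 2*1*4.7475 = 9.495, grad_y = 2*2*4.7201 = 18.8805
  x_2 = 4.7475 - 0.01*9.495 = 4.6526
  y_2 = 4.7201 - 0.01*18.8805 = 4.5313
f(4.6526, 4.5313) = 1*4.6526^2 + 2*4.5313^2 = 62.7121


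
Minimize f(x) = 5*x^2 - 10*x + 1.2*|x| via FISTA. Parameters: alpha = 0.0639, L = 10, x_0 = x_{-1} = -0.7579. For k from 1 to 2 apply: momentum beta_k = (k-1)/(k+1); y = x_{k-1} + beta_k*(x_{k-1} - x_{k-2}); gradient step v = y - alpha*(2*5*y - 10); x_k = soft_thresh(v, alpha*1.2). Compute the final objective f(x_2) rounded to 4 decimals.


FISTA on f(x) = 5*x^2 - 10*x + 1.2*|x|
L = 10, alpha = 0.0639
Iteration 1: beta = 0.0, y = -0.7579 + 0.0*(-0.7579 + 0.7579) = -0.7579
  grad(y) = -17.579, v = y - alpha*grad = 0.3654
  prox(v) = soft_thresh(0.3654, 0.0767) = 0.2887
Iteration 2: beta = 0.3333, y = 0.2887 + 0.3333*(0.2887 + 0.7579) = 0.6376
  grad(y) = -3.6241, v = y - alpha*grad = 0.8692
  prox(v) = soft_thresh(0.8692, 0.0767) = 0.7925
f(x_2) = 5*0.7925^2 - 10*0.7925 + 1.2*|0.7925| = -3.8337


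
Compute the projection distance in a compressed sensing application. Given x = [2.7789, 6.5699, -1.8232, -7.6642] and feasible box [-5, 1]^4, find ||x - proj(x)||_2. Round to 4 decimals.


Project each component onto [-5, 1].
clip(2.7789) = 1.0, clip(6.5699) = 1.0, clip(-1.8232) = -1.8232, clip(-7.6642) = -5.0
Projection = [1.0, 1.0, -1.8232, -5.0]
Squared diffs: [3.1645, 31.0238, 0.0, 7.098]
Distance = sqrt(41.2863) = 6.4254


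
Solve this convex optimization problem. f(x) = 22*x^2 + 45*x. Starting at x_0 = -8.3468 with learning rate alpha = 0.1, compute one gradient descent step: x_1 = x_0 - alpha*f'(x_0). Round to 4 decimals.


We compute the gradient at x_0 and apply the update.
f'(x) = 44*x + 45
f'(-8.3468) = 44*-8.3468 + 45 = -322.2592
x_1 = -8.3468 - 0.1*-322.2592 = 23.8791


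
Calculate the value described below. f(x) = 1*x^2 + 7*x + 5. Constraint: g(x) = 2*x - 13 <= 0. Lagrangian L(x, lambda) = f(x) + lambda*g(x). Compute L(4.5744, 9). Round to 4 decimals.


Step 1: Evaluate f(x).
f(4.5744) = 1*4.5744^2 + 7*4.5744 + 5 = 57.9459
Step 2: Evaluate g(x).
g(4.5744) = 2*4.5744 - 13 = -3.8512
Step 3: Compute Lagrangian.
L = 57.9459 + 9*-3.8512 = 23.2851
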